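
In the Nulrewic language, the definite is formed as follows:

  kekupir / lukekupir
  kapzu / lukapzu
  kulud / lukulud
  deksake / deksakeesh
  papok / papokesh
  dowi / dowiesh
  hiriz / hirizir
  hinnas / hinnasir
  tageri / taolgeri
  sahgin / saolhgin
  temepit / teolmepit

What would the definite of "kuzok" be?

lukuzok

dowi and tageri both end in -i yet inflect differently (dowiesh, taolgeri), so the final letter is not what conditions the rule; the first letter is.
"kuzok" begins with k-. The stems beginning with k- (kekupir → lukekupir, kapzu → lukapzu, kulud → lukulud) add the prefix lu-.
The other patterns: stems beginning with d- or p- add -esh; stems beginning with h- add -ir; stems beginning with s- or t- insert -ol- after the first vowel.
So kuzok → lukuzok.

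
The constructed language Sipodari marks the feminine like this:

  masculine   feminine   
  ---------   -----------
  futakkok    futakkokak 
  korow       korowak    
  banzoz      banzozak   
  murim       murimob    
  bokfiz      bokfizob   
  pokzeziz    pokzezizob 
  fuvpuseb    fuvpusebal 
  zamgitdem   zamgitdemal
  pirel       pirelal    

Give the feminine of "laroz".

banzoz and bokfiz both end in -z yet inflect differently (banzozak, bokfizob), so the final letter is not what conditions the rule; the last vowel is.
"laroz" has last vowel 'o'. The stems whose last vowel is 'o' (futakkok → futakkokak, korow → korowak, banzoz → banzozak) add -ak.
The other patterns: stems whose last vowel is 'i' add -ob; stems whose last vowel is 'e' add -al.
So laroz → larozak.

larozak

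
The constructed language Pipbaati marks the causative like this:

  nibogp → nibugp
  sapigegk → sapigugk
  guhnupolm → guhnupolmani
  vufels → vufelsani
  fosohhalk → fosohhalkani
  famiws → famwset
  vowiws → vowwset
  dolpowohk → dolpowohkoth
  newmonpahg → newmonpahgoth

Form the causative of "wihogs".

sapigegk and fosohhalk both end in -k yet inflect differently (sapigugk, fosohhalkani), so the final letter is not what conditions the rule; the second-to-last letter is.
"wihogs" has second-to-last letter 'g'. The stems whose second-to-last letter is 'g' (nibogp → nibugp, sapigegk → sapigugk) change the last vowel to 'u'.
The other patterns: stems whose second-to-last letter is 'l' add -ani; stems whose second-to-last letter is 'w' delete the last vowel and add -et; stems whose second-to-last letter is 'h' add -oth.
So wihogs → wihugs.

wihugs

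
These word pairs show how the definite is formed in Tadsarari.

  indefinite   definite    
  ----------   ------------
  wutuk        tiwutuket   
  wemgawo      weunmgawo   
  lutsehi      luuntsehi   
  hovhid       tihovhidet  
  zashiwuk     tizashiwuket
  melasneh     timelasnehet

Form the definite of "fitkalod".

tifitkalodet

hovhid and lutsehi both have last vowel 'i' yet inflect differently (tihovhidet, luuntsehi), so the last vowel is not what conditions the rule; whether the stem ends in a vowel or a consonant is.
"fitkalod" ends in a consonant. The stems ending in a consonant (melasneh → timelasnehet, wutuk → tiwutuket, hovhid → tihovhidet) add ti- … -et around the stem.
So fitkalod → tifitkalodet.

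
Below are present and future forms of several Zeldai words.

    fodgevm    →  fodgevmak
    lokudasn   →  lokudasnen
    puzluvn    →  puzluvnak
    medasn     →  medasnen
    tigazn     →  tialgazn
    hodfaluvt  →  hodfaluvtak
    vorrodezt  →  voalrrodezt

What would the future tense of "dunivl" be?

dunivlak

puzluvn and lokudasn both end in -n yet inflect differently (puzluvnak, lokudasnen), so the final letter is not what conditions the rule; the second-to-last letter is.
"dunivl" has second-to-last letter 'v'. The stems whose second-to-last letter is 'v' (fodgevm → fodgevmak, hodfaluvt → hodfaluvtak, puzluvn → puzluvnak) add -ak.
The other patterns: stems whose second-to-last letter is 's' add -en; stems whose second-to-last letter is 'z' insert -al- after the first vowel.
So dunivl → dunivlak.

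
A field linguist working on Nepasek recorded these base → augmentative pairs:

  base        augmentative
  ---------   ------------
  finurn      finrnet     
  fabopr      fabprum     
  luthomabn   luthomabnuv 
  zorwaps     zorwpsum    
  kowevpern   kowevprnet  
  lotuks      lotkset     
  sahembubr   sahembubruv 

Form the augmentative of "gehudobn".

gehudobnuv

sahembubr and fabopr both end in -r yet inflect differently (sahembubruv, fabprum), so the final letter is not what conditions the rule; the second-to-last letter is.
"gehudobn" has second-to-last letter 'b'. The stems whose second-to-last letter is 'b' (luthomabn → luthomabnuv, sahembubr → sahembubruv) add -uv.
So gehudobn → gehudobnuv.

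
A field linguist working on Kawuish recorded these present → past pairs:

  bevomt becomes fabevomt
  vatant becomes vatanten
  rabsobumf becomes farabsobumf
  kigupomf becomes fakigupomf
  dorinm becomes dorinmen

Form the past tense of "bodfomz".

bevomt and vatant both end in -t yet inflect differently (fabevomt, vatanten), so the final letter is not what conditions the rule; the second-to-last letter is.
"bodfomz" has second-to-last letter 'm'. The stems whose second-to-last letter is 'm' (bevomt → fabevomt, rabsobumf → farabsobumf, kigupomf → fakigupomf) add the prefix fa-.
The other pattern: stems whose second-to-last letter is 'n' add -en.
So bodfomz → fabodfomz.

fabodfomz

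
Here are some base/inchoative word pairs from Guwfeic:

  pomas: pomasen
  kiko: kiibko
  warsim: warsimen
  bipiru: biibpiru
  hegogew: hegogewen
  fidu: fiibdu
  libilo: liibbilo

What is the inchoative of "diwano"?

"diwano" ends in a vowel. The stems ending in a vowel (kiko → kiibko, fidu → fiibdu, bipiru → biibpiru) insert -ib- after the first vowel.
So diwano → diibwano.

diibwano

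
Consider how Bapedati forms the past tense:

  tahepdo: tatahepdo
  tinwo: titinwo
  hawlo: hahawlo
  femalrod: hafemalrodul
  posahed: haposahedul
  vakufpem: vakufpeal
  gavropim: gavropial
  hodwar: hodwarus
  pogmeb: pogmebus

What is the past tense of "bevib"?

bevibus

tahepdo and femalrod both have last vowel 'o' yet inflect differently (tatahepdo, hafemalrodul), so the last vowel is not what conditions the rule; the final letter is.
"bevib" ends in -b. The one such stem in the data (pogmeb → pogmebus) adds -us, so the same rule applies.
The other patterns: stems ending in -o repeat the first consonant+vowel as a prefix; stems ending in -d add ha- … -ul around the stem; stems ending in -m drop the final letter and add -al.
So bevib → bevibus.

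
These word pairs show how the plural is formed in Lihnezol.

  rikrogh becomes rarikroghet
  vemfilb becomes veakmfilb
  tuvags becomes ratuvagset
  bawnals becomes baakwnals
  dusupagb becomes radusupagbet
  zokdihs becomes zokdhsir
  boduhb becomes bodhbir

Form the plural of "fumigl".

"fumigl" has second-to-last letter 'g'. The stems whose second-to-last letter is 'g' (dusupagb → radusupagbet, tuvags → ratuvagset, rikrogh → rarikroghet) add ra- … -et around the stem.
So fumigl → rafumiglet.

rafumiglet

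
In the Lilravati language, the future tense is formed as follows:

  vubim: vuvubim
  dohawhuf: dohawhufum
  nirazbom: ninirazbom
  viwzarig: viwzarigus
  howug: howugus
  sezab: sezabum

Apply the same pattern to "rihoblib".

"rihoblib" ends in -b. The one such stem in the data (sezab → sezabum) adds -um, so the same rule applies.
So rihoblib → rihoblibum.

rihoblibum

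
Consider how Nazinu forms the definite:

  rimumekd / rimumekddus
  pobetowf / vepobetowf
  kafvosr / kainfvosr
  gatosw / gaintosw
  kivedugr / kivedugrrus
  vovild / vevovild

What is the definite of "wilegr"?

"wilegr" has second-to-last letter 'g'. The one such stem in the data (kivedugr → kivedugrrus) doubles the final consonant and adds -us (as does rimumekd), so the same rule applies.
The other patterns: stems whose second-to-last letter is 'l' or 'w' add the prefix ve-; stems whose second-to-last letter is 's' insert -in- after the first vowel.
So wilegr → wilegrrus.

wilegrrus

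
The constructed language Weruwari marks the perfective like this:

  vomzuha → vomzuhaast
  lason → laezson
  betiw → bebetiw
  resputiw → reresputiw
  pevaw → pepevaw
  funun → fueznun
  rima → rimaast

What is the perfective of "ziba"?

zibaast

pevaw and rima both have last vowel 'a' yet inflect differently (pepevaw, rimaast), so the last vowel is not what conditions the rule; the final letter is.
"ziba" ends in -a. The stems ending in -a (rima → rimaast, vomzuha → vomzuhaast) add -ast.
The other patterns: stems ending in -w repeat the first consonant+vowel as a prefix; stems ending in -n insert -ez- after the first vowel.
So ziba → zibaast.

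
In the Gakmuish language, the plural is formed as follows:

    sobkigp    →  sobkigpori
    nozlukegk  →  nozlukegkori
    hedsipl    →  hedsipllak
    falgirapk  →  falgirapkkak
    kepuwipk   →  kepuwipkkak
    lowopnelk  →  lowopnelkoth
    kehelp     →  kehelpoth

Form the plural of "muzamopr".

"muzamopr" has second-to-last letter 'p'. The stems whose second-to-last letter is 'p' (hedsipl → hedsipllak, falgirapk → falgirapkkak, kepuwipk → kepuwipkkak) double the final consonant and add -ak.
The other patterns: stems whose second-to-last letter is 'g' add -ori; stems whose second-to-last letter is 'l' add -oth.
So muzamopr → muzamoprrak.

muzamoprrak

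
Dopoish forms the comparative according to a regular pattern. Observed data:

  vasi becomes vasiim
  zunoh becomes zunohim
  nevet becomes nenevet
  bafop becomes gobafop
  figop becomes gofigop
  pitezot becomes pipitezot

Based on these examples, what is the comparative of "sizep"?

"sizep" ends in -p. The stems ending in -p (bafop → gobafop, figop → gofigop) add the prefix go-.
The other patterns: stems ending in -t repeat the first consonant+vowel as a prefix; stems ending in -h or -i add -im.
So sizep → gosizep.

gosizep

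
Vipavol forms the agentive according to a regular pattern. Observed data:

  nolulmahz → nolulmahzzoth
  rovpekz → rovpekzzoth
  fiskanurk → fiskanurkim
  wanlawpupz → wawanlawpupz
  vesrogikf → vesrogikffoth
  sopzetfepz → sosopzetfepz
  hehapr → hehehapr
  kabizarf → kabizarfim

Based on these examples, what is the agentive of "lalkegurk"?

kabizarf and vesrogikf both end in -f yet inflect differently (kabizarfim, vesrogikffoth), so the final letter is not what conditions the rule; the second-to-last letter is.
"lalkegurk" has second-to-last letter 'r'. The stems whose second-to-last letter is 'r' (fiskanurk → fiskanurkim, kabizarf → kabizarfim) add -im.
The other patterns: stems whose second-to-last letter is 'p' repeat the first consonant+vowel as a prefix; stems whose second-to-last letter is 'h' or 'k' double the final consonant and add -oth.
So lalkegurk → lalkegurkim.

lalkegurkim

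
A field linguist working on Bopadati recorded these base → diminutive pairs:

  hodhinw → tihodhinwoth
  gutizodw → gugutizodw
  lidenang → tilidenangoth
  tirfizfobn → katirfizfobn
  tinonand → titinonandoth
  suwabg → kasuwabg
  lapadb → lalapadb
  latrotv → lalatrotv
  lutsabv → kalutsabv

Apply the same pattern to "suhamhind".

suwabg and lidenang both end in -g yet inflect differently (kasuwabg, tilidenangoth), so the final letter is not what conditions the rule; the second-to-last letter is.
"suhamhind" has second-to-last letter 'n'. The stems whose second-to-last letter is 'n' (lidenang → tilidenangoth, tinonand → titinonandoth, hodhinw → tihodhinwoth) add ti- … -oth around the stem.
So suhamhind → tisuhamhindoth.

tisuhamhindoth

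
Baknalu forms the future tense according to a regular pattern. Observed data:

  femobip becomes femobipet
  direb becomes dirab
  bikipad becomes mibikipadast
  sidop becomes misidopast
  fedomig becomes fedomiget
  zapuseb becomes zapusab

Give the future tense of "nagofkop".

femobip and sidop both end in -p yet inflect differently (femobipet, misidopast), so the final letter is not what conditions the rule; the last vowel is.
"nagofkop" has last vowel 'o'. The one such stem in the data (sidop → misidopast) adds mi- … -ast around the stem, so the same rule applies.
The other patterns: stems whose last vowel is 'i' add -et; stems whose last vowel is 'e' change the last vowel to 'a'.
So nagofkop → minagofkopast.

minagofkopast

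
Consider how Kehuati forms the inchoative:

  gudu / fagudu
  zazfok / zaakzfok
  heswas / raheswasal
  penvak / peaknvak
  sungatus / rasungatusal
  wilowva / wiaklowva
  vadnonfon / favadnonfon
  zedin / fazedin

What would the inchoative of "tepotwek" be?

penvak and heswas both have last vowel 'a' yet inflect differently (peaknvak, raheswasal), so the last vowel is not what conditions the rule; the final letter is.
"tepotwek" ends in -k. The stems ending in -k (penvak → peaknvak, zazfok → zaakzfok) insert -ak- after the first vowel.
The other patterns: stems ending in -s add ra- … -al around the stem; stems ending in -n or -u add the prefix fa-.
So tepotwek → teakpotwek.

teakpotwek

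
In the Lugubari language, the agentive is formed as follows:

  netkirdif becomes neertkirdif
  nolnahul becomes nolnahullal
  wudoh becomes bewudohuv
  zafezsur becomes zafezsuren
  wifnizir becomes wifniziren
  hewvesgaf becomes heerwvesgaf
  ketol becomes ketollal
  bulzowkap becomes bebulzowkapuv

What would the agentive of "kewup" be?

bekewupuv

netkirdif and wifnizir both have last vowel 'i' yet inflect differently (neertkirdif, wifniziren), so the last vowel is not what conditions the rule; the final letter is.
"kewup" ends in -p. The one such stem in the data (bulzowkap → bebulzowkapuv) adds be- … -uv around the stem, so the same rule applies.
So kewup → bekewupuv.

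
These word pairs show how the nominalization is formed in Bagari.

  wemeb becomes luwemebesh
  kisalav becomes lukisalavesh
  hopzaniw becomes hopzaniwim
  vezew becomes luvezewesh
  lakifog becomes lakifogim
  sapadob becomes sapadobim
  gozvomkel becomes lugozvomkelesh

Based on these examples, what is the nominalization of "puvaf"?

vezew and hopzaniw both end in -w yet inflect differently (luvezewesh, hopzaniwim), so the final letter is not what conditions the rule; the last vowel is.
"puvaf" has last vowel 'a'. The one such stem in the data (kisalav → lukisalavesh) adds lu- … -esh around the stem, so the same rule applies.
So puvaf → lupuvafesh.

lupuvafesh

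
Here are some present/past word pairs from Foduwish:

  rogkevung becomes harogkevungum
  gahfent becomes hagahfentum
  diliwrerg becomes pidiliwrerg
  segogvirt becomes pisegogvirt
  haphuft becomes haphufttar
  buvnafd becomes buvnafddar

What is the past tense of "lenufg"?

rogkevung and diliwrerg both end in -g yet inflect differently (harogkevungum, pidiliwrerg), so the final letter is not what conditions the rule; the second-to-last letter is.
"lenufg" has second-to-last letter 'f'. The stems whose second-to-last letter is 'f' (haphuft → haphufttar, buvnafd → buvnafddar) double the final consonant and add -ar.
The other patterns: stems whose second-to-last letter is 'n' add ha- … -um around the stem; stems whose second-to-last letter is 'r' add the prefix pi-.
So lenufg → lenufggar.

lenufggar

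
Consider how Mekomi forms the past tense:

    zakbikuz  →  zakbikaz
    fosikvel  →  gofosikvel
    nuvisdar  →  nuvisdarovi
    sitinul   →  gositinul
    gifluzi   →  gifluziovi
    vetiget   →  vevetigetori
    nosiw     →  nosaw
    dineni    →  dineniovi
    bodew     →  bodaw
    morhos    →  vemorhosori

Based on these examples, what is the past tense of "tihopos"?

sitinul and zakbikuz both have last vowel 'u' yet inflect differently (gositinul, zakbikaz), so the last vowel is not what conditions the rule; the final letter is.
"tihopos" ends in -s. The one such stem in the data (morhos → vemorhosori) adds ve- … -ori around the stem, so the same rule applies.
The other patterns: stems ending in -i or -r add -ovi; stems ending in -l add the prefix go-; stems ending in -w or -z change the last vowel to 'a'.
So tihopos → vetihoposori.

vetihoposori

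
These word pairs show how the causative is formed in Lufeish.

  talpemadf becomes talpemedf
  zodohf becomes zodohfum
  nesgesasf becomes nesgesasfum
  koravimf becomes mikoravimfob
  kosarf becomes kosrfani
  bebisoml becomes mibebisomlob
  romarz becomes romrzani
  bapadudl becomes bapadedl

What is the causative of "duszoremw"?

talpemadf and kosarf both end in -f yet inflect differently (talpemedf, kosrfani), so the final letter is not what conditions the rule; the second-to-last letter is.
"duszoremw" has second-to-last letter 'm'. The stems whose second-to-last letter is 'm' (bebisoml → mibebisomlob, koravimf → mikoravimfob) add mi- … -ob around the stem.
The other patterns: stems whose second-to-last letter is 'd' change the last vowel to 'e'; stems whose second-to-last letter is 'r' delete the last vowel and add -ani; stems whose second-to-last letter is 'h' or 's' add -um.
So duszoremw → miduszoremwob.

miduszoremwob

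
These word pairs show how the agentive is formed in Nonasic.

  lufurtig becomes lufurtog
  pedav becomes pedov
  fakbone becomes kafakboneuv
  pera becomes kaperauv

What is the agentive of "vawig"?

vawog

pera and pedav both have last vowel 'a' yet inflect differently (kaperauv, pedov), so the last vowel is not what conditions the rule; whether the stem ends in a vowel or a consonant is.
"vawig" ends in a consonant. The stems ending in a consonant (pedav → pedov, lufurtig → lufurtog) change the last vowel to 'o'.
The other pattern: stems ending in a vowel add ka- … -uv around the stem.
So vawig → vawog.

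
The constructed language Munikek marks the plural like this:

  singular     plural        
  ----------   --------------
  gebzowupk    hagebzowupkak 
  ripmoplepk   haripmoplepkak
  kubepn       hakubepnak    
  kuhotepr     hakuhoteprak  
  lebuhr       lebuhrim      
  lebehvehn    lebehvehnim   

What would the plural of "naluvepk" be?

kuhotepr and lebuhr both end in -r yet inflect differently (hakuhoteprak, lebuhrim), so the final letter is not what conditions the rule; the second-to-last letter is.
"naluvepk" has second-to-last letter 'p'. The stems whose second-to-last letter is 'p' (ripmoplepk → haripmoplepkak, kubepn → hakubepnak, gebzowupk → hagebzowupkak) add ha- … -ak around the stem.
So naluvepk → hanaluvepkak.

hanaluvepkak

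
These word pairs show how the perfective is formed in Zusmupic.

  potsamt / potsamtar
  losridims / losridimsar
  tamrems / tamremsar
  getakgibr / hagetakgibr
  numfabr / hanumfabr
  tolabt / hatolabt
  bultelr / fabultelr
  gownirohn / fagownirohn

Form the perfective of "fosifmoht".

fafosifmoht

potsamt and tolabt both end in -t yet inflect differently (potsamtar, hatolabt), so the final letter is not what conditions the rule; the second-to-last letter is.
"fosifmoht" has second-to-last letter 'h'. The one such stem in the data (gownirohn → fagownirohn) adds the prefix fa-, so the same rule applies.
The other patterns: stems whose second-to-last letter is 'm' add -ar; stems whose second-to-last letter is 'b' add the prefix ha-.
So fosifmoht → fafosifmoht.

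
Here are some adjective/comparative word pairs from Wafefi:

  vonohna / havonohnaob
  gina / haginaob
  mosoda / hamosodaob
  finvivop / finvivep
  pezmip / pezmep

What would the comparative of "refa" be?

harefaob

vonohna and finvivop both have 3 vowels yet inflect differently (havonohnaob, finvivep), so the number of vowels is not what conditions the rule; the final letter is.
"refa" ends in -a. The stems ending in -a (vonohna → havonohnaob, gina → haginaob, mosoda → hamosodaob) add ha- … -ob around the stem.
The other pattern: stems ending in -p change the last vowel to 'e'.
So refa → harefaob.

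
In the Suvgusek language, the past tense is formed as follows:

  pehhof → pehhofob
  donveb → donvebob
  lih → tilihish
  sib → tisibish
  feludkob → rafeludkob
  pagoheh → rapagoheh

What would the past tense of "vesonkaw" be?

ravesonkaw

"vesonkaw" has 3 vowels. The stems with 3 vowels (pagoheh → rapagoheh, feludkob → rafeludkob) add the prefix ra-.
The other patterns: stems with 1 vowel add ti- … -ish around the stem; stems with 2 vowels add -ob.
So vesonkaw → ravesonkaw.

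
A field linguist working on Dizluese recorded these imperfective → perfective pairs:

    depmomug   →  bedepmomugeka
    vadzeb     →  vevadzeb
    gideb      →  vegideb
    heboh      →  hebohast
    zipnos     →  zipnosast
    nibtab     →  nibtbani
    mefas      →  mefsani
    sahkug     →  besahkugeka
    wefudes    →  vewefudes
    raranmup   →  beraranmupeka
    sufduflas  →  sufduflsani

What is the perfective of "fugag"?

zipnos and mefas both end in -s yet inflect differently (zipnosast, mefsani), so the final letter is not what conditions the rule; the last vowel is.
"fugag" has last vowel 'a'. The stems whose last vowel is 'a' (mefas → mefsani, nibtab → nibtbani, sufduflas → sufduflsani) delete the last vowel and add -ani.
The other patterns: stems whose last vowel is 'o' add -ast; stems whose last vowel is 'u' add be- … -eka around the stem; stems whose last vowel is 'e' add the prefix ve-.
So fugag → fuggani.

fuggani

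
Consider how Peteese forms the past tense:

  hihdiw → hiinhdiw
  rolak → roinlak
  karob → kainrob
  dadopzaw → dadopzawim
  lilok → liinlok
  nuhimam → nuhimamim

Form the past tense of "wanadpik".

"wanadpik" has 3 vowels. The stems with 3 vowels (dadopzaw → dadopzawim, nuhimam → nuhimamim) add -im.
So wanadpik → wanadpikim.

wanadpikim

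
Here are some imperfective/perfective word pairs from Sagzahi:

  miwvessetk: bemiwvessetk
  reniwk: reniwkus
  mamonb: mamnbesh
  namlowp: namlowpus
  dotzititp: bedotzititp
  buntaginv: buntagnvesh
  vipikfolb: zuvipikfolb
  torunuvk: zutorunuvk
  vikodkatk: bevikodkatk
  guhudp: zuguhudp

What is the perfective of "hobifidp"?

"hobifidp" has second-to-last letter 'd'. The one such stem in the data (guhudp → zuguhudp) adds the prefix zu-, so the same rule applies.
So hobifidp → zuhobifidp.

zuhobifidp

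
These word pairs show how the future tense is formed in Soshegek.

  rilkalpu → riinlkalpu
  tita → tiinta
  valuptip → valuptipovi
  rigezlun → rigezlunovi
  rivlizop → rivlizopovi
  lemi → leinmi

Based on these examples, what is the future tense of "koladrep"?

koladrepovi

lemi and valuptip both have last vowel 'i' yet inflect differently (leinmi, valuptipovi), so the last vowel is not what conditions the rule; whether the stem ends in a vowel or a consonant is.
"koladrep" ends in a consonant. The stems ending in a consonant (valuptip → valuptipovi, rigezlun → rigezlunovi, rivlizop → rivlizopovi) add -ovi.
The other pattern: stems ending in a vowel insert -in- after the first vowel.
So koladrep → koladrepovi.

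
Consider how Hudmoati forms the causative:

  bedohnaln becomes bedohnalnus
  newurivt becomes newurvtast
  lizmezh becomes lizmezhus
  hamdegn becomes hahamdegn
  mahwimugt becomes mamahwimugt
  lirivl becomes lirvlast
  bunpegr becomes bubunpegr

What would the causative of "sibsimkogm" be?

mahwimugt and newurivt both end in -t yet inflect differently (mamahwimugt, newurvtast), so the final letter is not what conditions the rule; the second-to-last letter is.
"sibsimkogm" has second-to-last letter 'g'. The stems whose second-to-last letter is 'g' (hamdegn → hahamdegn, mahwimugt → mamahwimugt, bunpegr → bubunpegr) repeat the first consonant+vowel as a prefix.
So sibsimkogm → sisibsimkogm.

sisibsimkogm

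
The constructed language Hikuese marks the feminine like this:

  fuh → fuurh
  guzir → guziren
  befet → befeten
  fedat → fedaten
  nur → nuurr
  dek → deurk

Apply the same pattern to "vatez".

"vatez" has 2 vowels. The stems with 2 vowels (fedat → fedaten, befet → befeten, guzir → guziren) add -en.
So vatez → vatezen.

vatezen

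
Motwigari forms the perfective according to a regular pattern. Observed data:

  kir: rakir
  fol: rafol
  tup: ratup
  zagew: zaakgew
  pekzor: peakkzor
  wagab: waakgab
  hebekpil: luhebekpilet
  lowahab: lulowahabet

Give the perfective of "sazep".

saakzep

"sazep" has 2 vowels. The stems with 2 vowels (zagew → zaakgew, pekzor → peakkzor, wagab → waakgab) insert -ak- after the first vowel.
The other patterns: stems with 1 vowel add the prefix ra-; stems with 3 vowels add lu- … -et around the stem.
So sazep → saakzep.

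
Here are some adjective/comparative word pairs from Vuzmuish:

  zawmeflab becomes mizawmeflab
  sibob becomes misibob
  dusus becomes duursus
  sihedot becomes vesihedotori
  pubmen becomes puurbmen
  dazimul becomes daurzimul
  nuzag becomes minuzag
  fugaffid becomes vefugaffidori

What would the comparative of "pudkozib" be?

sihedot and sibob both have last vowel 'o' yet inflect differently (vesihedotori, misibob), so the last vowel is not what conditions the rule; the final letter is.
"pudkozib" ends in -b. The stems ending in -b (sibob → misibob, zawmeflab → mizawmeflab) add the prefix mi-.
So pudkozib → mipudkozib.

mipudkozib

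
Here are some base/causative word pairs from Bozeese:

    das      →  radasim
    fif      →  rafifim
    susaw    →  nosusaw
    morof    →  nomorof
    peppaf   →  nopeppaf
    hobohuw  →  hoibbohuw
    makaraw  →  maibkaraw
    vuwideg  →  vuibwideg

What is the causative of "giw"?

fif and morof both end in -f yet inflect differently (rafifim, nomorof), so the final letter is not what conditions the rule; the number of vowels is.
"giw" has 1 vowel. The stems with 1 vowel (das → radasim, fif → rafifim) add ra- … -im around the stem.
So giw → ragiwim.

ragiwim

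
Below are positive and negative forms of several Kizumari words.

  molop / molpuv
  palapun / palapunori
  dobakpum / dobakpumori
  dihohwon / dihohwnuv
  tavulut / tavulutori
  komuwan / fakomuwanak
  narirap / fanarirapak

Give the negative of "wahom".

wahmuv

"wahom" has last vowel 'o'. The stems whose last vowel is 'o' (dihohwon → dihohwnuv, molop → molpuv) delete the last vowel and add -uv.
The other patterns: stems whose last vowel is 'u' add -ori; stems whose last vowel is 'a' add fa- … -ak around the stem.
So wahom → wahmuv.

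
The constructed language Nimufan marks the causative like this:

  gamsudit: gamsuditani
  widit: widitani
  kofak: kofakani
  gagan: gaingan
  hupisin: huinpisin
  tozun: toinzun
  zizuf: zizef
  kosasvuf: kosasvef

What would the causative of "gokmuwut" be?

kofak and gagan both have last vowel 'a' yet inflect differently (kofakani, gaingan), so the last vowel is not what conditions the rule; the final letter is.
"gokmuwut" ends in -t. The stems ending in -t (gamsudit → gamsuditani, widit → widitani) add -ani.
The other patterns: stems ending in -n insert -in- after the first vowel; stems ending in -f change the last vowel to 'e'.
So gokmuwut → gokmuwutani.

gokmuwutani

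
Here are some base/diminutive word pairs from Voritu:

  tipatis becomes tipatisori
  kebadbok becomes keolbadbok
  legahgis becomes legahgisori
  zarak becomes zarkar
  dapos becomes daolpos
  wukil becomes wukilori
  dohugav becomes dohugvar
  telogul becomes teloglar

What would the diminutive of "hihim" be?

dapos and tipatis both end in -s yet inflect differently (daolpos, tipatisori), so the final letter is not what conditions the rule; the last vowel is.
"hihim" has last vowel 'i'. The stems whose last vowel is 'i' (wukil → wukilori, tipatis → tipatisori, legahgis → legahgisori) add -ori.
The other patterns: stems whose last vowel is 'o' insert -ol- after the first vowel; stems whose last vowel is 'a' or 'u' delete the last vowel and add -ar.
So hihim → hihimori.

hihimori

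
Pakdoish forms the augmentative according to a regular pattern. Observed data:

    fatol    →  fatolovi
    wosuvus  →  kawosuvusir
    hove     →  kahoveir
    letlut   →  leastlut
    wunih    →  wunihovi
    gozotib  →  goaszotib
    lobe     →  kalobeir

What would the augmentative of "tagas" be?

katagasir

"tagas" ends in -s. The one such stem in the data (wosuvus → kawosuvusir) adds ka- … -ir around the stem, so the same rule applies.
So tagas → katagasir.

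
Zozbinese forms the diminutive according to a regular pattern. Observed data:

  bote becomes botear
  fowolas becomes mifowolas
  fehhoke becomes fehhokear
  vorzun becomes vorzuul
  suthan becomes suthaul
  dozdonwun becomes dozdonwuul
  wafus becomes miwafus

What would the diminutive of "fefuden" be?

wafus and vorzun both have last vowel 'u' yet inflect differently (miwafus, vorzuul), so the last vowel is not what conditions the rule; the final letter is.
"fefuden" ends in -n. The stems ending in -n (vorzun → vorzuul, dozdonwun → dozdonwuul, suthan → suthaul) drop the final letter and add -ul.
The other patterns: stems ending in -s add the prefix mi-; stems ending in -e add -ar.
So fefuden → fefudeul.

fefudeul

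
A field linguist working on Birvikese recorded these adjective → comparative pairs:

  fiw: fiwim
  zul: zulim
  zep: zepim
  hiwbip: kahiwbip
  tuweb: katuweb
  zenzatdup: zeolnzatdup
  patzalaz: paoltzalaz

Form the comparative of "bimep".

kabimep

zep and hiwbip both end in -p yet inflect differently (zepim, kahiwbip), so the final letter is not what conditions the rule; the number of vowels is.
"bimep" has 2 vowels. The stems with 2 vowels (hiwbip → kahiwbip, tuweb → katuweb) add the prefix ka-.
The other patterns: stems with 1 vowel add -im; stems with 3 vowels insert -ol- after the first vowel.
So bimep → kabimep.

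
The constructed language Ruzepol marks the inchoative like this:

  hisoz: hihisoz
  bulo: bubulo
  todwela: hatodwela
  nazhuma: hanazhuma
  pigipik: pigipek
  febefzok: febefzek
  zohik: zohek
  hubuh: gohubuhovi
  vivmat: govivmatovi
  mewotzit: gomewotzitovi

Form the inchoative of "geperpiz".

gegeperpiz

hisoz and febefzok both have last vowel 'o' yet inflect differently (hihisoz, febefzek), so the last vowel is not what conditions the rule; the final letter is.
"geperpiz" ends in -z. The one such stem in the data (hisoz → hihisoz) repeats the first consonant+vowel as a prefix (as does bulo), so the same rule applies.
The other patterns: stems ending in -a add the prefix ha-; stems ending in -k change the last vowel to 'e'; stems ending in -h or -t add go- … -ovi around the stem.
So geperpiz → gegeperpiz.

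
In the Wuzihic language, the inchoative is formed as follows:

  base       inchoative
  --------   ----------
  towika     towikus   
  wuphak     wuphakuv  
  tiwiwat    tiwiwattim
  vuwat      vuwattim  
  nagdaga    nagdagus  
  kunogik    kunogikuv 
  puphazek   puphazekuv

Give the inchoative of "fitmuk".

nagdaga and wuphak both have last vowel 'a' yet inflect differently (nagdagus, wuphakuv), so the last vowel is not what conditions the rule; the final letter is.
"fitmuk" ends in -k. The stems ending in -k (wuphak → wuphakuv, puphazek → puphazekuv, kunogik → kunogikuv) add -uv.
The other patterns: stems ending in -a drop the final letter and add -us; stems ending in -t double the final consonant and add -im.
So fitmuk → fitmukuv.

fitmukuv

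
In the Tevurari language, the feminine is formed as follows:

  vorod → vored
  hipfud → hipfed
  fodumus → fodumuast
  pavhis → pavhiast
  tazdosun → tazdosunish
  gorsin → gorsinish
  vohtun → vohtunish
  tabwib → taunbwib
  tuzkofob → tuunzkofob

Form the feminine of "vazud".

vazed

hipfud and fodumus both have last vowel 'u' yet inflect differently (hipfed, fodumuast), so the last vowel is not what conditions the rule; the final letter is.
"vazud" ends in -d. The stems ending in -d (vorod → vored, hipfud → hipfed) change the last vowel to 'e'.
The other patterns: stems ending in -s drop the final letter and add -ast; stems ending in -n add -ish; stems ending in -b insert -un- after the first vowel.
So vazud → vazed.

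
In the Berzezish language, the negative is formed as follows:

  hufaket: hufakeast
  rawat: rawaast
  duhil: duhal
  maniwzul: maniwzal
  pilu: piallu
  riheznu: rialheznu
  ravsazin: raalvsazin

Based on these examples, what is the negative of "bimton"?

bialmton

"bimton" ends in -n. The one such stem in the data (ravsazin → raalvsazin) inserts -al- after the first vowel (as do pilu, riheznu), so the same rule applies.
So bimton → bialmton.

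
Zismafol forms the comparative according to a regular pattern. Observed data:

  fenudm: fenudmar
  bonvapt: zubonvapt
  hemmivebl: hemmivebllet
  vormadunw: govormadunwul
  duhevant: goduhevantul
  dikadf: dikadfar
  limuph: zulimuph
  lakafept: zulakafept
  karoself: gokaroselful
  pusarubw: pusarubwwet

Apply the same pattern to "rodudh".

"rodudh" has second-to-last letter 'd'. The stems whose second-to-last letter is 'd' (dikadf → dikadfar, fenudm → fenudmar) add -ar.
The other patterns: stems whose second-to-last letter is 'b' double the final consonant and add -et; stems whose second-to-last letter is 'p' add the prefix zu-; stems whose second-to-last letter is 'l' or 'n' add go- … -ul around the stem.
So rodudh → rodudhar.

rodudhar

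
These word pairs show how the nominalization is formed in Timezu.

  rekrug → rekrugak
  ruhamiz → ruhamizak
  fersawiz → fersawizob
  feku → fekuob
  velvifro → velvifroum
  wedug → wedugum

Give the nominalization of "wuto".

wutoum

ruhamiz and fersawiz both end in -z yet inflect differently (ruhamizak, fersawizob), so the final letter is not what conditions the rule; the first letter is.
"wuto" begins with w-. The one such stem in the data (wedug → wedugum) adds -um, so the same rule applies.
The other patterns: stems beginning with r- add -ak; stems beginning with f- add -ob.
So wuto → wutoum.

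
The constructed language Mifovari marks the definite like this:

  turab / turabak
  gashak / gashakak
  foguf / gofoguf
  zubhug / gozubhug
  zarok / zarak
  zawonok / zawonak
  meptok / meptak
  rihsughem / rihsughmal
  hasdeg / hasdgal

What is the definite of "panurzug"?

"panurzug" has last vowel 'u'. The stems whose last vowel is 'u' (foguf → gofoguf, zubhug → gozubhug) add the prefix go-.
The other patterns: stems whose last vowel is 'a' add -ak; stems whose last vowel is 'o' change the last vowel to 'a'; stems whose last vowel is 'e' delete the last vowel and add -al.
So panurzug → gopanurzug.

gopanurzug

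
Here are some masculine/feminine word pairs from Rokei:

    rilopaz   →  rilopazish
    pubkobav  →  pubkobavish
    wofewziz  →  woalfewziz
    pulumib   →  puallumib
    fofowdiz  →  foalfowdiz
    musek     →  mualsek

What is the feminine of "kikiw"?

kialkiw

rilopaz and wofewziz both end in -z yet inflect differently (rilopazish, woalfewziz), so the final letter is not what conditions the rule; the last vowel is.
"kikiw" has last vowel 'i'. The stems whose last vowel is 'i' (wofewziz → woalfewziz, pulumib → puallumib, fofowdiz → foalfowdiz) insert -al- after the first vowel.
So kikiw → kialkiw.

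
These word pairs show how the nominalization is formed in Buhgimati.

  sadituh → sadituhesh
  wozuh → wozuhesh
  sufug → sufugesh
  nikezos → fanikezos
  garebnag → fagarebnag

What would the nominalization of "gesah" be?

sufug and garebnag both end in -g yet inflect differently (sufugesh, fagarebnag), so the final letter is not what conditions the rule; the last vowel is.
"gesah" has last vowel 'a'. The one such stem in the data (garebnag → fagarebnag) adds the prefix fa-, so the same rule applies.
So gesah → fagesah.

fagesah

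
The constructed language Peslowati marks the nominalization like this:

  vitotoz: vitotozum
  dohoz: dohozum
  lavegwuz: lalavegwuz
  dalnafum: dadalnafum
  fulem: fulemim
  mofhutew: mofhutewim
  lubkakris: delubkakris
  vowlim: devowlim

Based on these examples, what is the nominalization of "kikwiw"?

vitotoz and lavegwuz both end in -z yet inflect differently (vitotozum, lalavegwuz), so the final letter is not what conditions the rule; the last vowel is.
"kikwiw" has last vowel 'i'. The stems whose last vowel is 'i' (lubkakris → delubkakris, vowlim → devowlim) add the prefix de-.
So kikwiw → dekikwiw.

dekikwiw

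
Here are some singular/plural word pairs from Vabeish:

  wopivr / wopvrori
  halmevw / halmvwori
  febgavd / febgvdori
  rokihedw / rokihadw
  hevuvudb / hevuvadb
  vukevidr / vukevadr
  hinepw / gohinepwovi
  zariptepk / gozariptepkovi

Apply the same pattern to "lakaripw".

golakaripwovi

halmevw and rokihedw both end in -w yet inflect differently (halmvwori, rokihadw), so the final letter is not what conditions the rule; the second-to-last letter is.
"lakaripw" has second-to-last letter 'p'. The stems whose second-to-last letter is 'p' (hinepw → gohinepwovi, zariptepk → gozariptepkovi) add go- … -ovi around the stem.
So lakaripw → golakaripwovi.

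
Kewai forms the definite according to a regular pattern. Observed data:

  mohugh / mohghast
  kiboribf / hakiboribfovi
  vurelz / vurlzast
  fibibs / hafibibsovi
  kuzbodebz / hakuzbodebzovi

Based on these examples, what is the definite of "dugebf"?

hadugebfovi

kuzbodebz and vurelz both end in -z yet inflect differently (hakuzbodebzovi, vurlzast), so the final letter is not what conditions the rule; the second-to-last letter is.
"dugebf" has second-to-last letter 'b'. The stems whose second-to-last letter is 'b' (kuzbodebz → hakuzbodebzovi, fibibs → hafibibsovi, kiboribf → hakiboribfovi) add ha- … -ovi around the stem.
So dugebf → hadugebfovi.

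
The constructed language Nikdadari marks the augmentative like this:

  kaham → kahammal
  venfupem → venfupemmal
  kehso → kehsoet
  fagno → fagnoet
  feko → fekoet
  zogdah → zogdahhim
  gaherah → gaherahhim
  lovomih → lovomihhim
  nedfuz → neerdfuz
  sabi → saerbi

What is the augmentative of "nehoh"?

nehohhim

kaham and zogdah both have last vowel 'a' yet inflect differently (kahammal, zogdahhim), so the last vowel is not what conditions the rule; the final letter is.
"nehoh" ends in -h. The stems ending in -h (zogdah → zogdahhim, gaherah → gaherahhim, lovomih → lovomihhim) double the final consonant and add -im.
The other patterns: stems ending in -m double the final consonant and add -al; stems ending in -o add -et; stems ending in -i or -z insert -er- after the first vowel.
So nehoh → nehohhim.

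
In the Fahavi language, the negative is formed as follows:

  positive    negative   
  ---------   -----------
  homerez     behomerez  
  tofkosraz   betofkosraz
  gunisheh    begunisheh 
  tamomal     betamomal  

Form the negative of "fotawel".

Every pair shown (homerez → behomerez, tofkosraz → betofkosraz, gunisheh → begunisheh, …) follows the same rule: add the prefix be-.
So fotawel → befotawel.

befotawel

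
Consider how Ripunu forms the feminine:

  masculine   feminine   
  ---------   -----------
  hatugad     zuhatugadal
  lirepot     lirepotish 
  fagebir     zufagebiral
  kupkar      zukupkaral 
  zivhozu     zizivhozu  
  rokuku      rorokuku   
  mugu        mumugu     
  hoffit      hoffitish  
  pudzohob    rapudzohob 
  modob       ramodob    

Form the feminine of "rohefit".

modob and lirepot both have last vowel 'o' yet inflect differently (ramodob, lirepotish), so the last vowel is not what conditions the rule; the final letter is.
"rohefit" ends in -t. The stems ending in -t (lirepot → lirepotish, hoffit → hoffitish) add -ish.
The other patterns: stems ending in -u repeat the first consonant+vowel as a prefix; stems ending in -b add the prefix ra-; stems ending in -d or -r add zu- … -al around the stem.
So rohefit → rohefitish.

rohefitish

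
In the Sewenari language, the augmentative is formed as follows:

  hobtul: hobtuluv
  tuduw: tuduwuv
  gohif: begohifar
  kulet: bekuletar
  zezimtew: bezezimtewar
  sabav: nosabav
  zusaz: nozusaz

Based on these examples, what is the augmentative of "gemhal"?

tuduw and zezimtew both end in -w yet inflect differently (tuduwuv, bezezimtewar), so the final letter is not what conditions the rule; the last vowel is.
"gemhal" has last vowel 'a'. The stems whose last vowel is 'a' (sabav → nosabav, zusaz → nozusaz) add the prefix no-.
So gemhal → nogemhal.

nogemhal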